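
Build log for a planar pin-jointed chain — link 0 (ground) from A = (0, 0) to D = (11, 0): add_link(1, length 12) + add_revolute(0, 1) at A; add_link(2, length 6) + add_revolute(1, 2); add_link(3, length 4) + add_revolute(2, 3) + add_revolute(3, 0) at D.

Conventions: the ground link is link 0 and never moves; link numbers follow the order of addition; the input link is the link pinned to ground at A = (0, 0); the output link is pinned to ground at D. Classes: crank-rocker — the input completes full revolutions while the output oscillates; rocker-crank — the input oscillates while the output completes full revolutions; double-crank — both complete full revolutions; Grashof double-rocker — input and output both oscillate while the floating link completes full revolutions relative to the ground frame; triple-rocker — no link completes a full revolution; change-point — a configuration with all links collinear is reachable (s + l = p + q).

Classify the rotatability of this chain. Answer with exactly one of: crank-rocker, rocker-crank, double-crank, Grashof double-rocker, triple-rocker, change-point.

lengths: ground=11, input=12, coupler=6, output=4
sorted: s=4 (shortest), l=12 (longest), p+q=17
s + l = 16 vs p + q = 17
s + l < p + q (Grashof) with shortest = output link → rocker-crank

rocker-crank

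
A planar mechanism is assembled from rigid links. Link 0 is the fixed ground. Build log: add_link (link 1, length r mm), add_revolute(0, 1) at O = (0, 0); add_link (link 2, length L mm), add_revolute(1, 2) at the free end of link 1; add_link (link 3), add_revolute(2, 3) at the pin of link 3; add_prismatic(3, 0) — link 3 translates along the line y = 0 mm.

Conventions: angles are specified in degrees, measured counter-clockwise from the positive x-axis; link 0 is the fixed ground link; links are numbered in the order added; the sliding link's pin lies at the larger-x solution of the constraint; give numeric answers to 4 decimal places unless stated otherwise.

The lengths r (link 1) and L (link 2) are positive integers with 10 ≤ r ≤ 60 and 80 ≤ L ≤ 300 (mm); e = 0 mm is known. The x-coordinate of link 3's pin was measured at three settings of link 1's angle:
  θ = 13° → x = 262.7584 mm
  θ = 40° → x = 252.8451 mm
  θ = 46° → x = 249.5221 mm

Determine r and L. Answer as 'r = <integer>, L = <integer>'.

constraint per measurement: (x − r cos θ)² + (r sin θ − e)² = L²
subtracting the θ₁ and θ₂ equations cancels the r² and L² terms:
r = (x₁² − x₂²) / (2[(x₁cos θ₁ + e sin θ₁) − (x₂cos θ₂ + e sin θ₂)]) = 41.0000 → r = 41
L² = (x₁ − r cos θ₁)² + (r sin θ₁ − e)² = 49729.0154 → L = 223.0000 → L = 223
check at θ₃=46°: x = 249.5221 (printed 249.5221) ✓

r = 41, L = 223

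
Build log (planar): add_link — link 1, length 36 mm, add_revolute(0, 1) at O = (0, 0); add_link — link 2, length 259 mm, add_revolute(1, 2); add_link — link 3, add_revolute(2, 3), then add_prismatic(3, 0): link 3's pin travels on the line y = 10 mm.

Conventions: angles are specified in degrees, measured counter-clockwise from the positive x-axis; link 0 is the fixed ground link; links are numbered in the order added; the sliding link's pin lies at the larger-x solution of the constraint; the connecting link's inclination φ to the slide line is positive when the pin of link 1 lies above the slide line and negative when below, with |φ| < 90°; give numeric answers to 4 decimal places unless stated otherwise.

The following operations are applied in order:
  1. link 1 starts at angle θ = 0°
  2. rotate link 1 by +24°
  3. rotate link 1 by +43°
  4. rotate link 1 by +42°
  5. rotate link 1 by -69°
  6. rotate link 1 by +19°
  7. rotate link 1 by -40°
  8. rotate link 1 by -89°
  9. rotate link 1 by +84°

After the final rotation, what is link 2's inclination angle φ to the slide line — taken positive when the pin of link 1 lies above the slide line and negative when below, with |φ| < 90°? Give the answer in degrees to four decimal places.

geometry: r = 36 mm, L = 259 mm, e = 10 mm; θ starts at 0°
rotate link 1 by +24°: θ ← 0° +24° = 24°
rotate link 1 by +43°: θ ← 24° +43° = 67°
rotate link 1 by +42°: θ ← 67° +42° = 109°
rotate link 1 by -69°: θ ← 109° -69° = 40°
rotate link 1 by +19°: θ ← 40° +19° = 59°
rotate link 1 by -40°: θ ← 59° -40° = 19°
rotate link 1 by -89°: θ ← 19° -89° = -70°
rotate link 1 by +84°: θ ← -70° +84° = 14°
h = r sin θ − e = 8.709188 − 10 = -1.290812
sin φ = h / L = -1.290812 / 259 = -0.00498383
φ = arcsin(-0.00498383) = -0.285554°

-0.2856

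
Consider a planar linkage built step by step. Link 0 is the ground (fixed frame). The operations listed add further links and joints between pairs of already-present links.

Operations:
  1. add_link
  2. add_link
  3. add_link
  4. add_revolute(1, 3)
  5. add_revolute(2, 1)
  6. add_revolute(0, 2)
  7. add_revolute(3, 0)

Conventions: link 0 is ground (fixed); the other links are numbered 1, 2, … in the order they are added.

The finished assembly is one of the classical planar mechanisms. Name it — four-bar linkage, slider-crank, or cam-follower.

links: 4 (incl. ground); joints: 4 revolute, 0 prismatic, 0 higher (cam) pair, forming one closed loop
4 links in a single 4R loop → four-bar linkage

four-bar linkage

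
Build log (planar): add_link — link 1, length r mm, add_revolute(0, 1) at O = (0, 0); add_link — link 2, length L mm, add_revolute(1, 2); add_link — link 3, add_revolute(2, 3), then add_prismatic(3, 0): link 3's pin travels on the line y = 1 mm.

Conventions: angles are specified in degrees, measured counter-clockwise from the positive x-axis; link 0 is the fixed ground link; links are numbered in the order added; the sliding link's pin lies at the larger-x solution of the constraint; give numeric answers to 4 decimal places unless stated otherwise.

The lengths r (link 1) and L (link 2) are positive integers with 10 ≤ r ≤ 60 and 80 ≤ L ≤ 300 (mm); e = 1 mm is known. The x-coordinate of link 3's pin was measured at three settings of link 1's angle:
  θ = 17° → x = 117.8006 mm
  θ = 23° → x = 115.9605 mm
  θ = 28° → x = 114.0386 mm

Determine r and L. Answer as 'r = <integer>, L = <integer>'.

constraint per measurement: (x − r cos θ)² + (r sin θ − e)² = L²
subtracting the θ₁ and θ₂ equations cancels the r² and L² terms:
r = (x₁² − x₂²) / (2[(x₁cos θ₁ + e sin θ₁) − (x₂cos θ₂ + e sin θ₂)]) = 37.0003 → r = 37
L² = (x₁ − r cos θ₁)² + (r sin θ₁ − e)² = 6889.0036 → L = 83.0000 → L = 83
check at θ₃=28°: x = 114.0386 (printed 114.0386) ✓

r = 37, L = 83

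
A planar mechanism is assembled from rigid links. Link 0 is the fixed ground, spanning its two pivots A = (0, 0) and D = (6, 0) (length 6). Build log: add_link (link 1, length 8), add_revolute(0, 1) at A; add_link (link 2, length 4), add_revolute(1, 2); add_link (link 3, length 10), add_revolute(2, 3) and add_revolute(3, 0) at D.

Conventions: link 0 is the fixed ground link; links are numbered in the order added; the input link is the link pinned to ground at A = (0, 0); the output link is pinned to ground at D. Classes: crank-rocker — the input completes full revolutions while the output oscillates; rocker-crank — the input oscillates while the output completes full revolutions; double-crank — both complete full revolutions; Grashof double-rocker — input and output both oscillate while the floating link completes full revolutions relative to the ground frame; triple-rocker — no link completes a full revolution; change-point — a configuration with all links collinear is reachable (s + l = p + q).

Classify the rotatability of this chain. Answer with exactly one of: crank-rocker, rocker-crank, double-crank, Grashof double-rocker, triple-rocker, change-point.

lengths: ground=6, input=8, coupler=4, output=10
sorted: s=4 (shortest), l=10 (longest), p+q=14
s + l = 14 vs p + q = 14
s + l = p + q → change-point (collinear configuration reachable)

change-point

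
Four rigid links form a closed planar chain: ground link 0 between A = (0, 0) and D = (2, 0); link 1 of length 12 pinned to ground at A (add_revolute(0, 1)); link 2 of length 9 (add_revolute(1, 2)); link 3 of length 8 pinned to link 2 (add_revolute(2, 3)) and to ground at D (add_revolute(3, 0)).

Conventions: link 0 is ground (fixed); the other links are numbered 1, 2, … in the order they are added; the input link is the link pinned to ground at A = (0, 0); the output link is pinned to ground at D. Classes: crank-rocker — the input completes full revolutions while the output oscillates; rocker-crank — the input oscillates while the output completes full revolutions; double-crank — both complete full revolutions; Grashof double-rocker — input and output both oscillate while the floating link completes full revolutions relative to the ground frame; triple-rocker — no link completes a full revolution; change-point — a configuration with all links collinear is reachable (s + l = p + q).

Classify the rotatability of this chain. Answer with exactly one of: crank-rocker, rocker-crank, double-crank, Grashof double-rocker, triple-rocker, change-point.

lengths: ground=2, input=12, coupler=9, output=8
sorted: s=2 (shortest), l=12 (longest), p+q=17
s + l = 14 vs p + q = 17
s + l < p + q (Grashof) with shortest = ground link → double-crank

double-crank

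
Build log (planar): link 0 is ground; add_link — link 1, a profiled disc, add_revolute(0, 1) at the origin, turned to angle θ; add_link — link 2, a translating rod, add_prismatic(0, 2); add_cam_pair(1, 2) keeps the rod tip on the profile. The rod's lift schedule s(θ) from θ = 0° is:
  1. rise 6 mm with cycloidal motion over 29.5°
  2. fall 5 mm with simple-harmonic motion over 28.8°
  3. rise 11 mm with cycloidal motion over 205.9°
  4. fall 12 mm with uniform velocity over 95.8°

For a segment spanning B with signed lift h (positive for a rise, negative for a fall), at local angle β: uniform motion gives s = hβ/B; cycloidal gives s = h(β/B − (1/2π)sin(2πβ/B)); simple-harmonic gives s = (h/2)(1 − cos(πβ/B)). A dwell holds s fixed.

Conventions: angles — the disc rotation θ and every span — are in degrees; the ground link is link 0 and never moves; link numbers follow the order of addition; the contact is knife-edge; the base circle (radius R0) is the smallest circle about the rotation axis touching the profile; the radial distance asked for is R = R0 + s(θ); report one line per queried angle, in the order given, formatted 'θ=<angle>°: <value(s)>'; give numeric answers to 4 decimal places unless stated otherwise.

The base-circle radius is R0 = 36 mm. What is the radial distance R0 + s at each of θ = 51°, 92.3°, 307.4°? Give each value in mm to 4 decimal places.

seg 1 [0°–29.5°] cycloidal, h=6: full span → s += 6 → s = 6.0000
seg 2 [29.5°–58.3°] simple-harmonic, h=-5: θ=51° here. β=21.5, B=28.8. -5/2·(1 − cos(π·0.7465)) = -4.2484 → s = 1.7516
seg 2 [29.5°–58.3°] simple-harmonic, h=-5: full span → s += -5 → s = 1.0000
seg 3 [58.3°–264.2°] cycloidal, h=11: θ=92.3° here. β=34, B=205.9. 11·(0.1651 − sin(2π·0.1651)/(2π)) = 0.3088 → s = 1.3088
seg 3 [58.3°–264.2°] cycloidal, h=11: full span → s += 11 → s = 12.0000
seg 4 [264.2°–360°] uniform, h=-12: θ=307.4° here. β=43.2, B=95.8. -12·43.2/95.8 = -5.4113 → s = 6.5887
θ=51°: R = R0 + s = 36 + 1.7516 = 37.7516
θ=92.3°: R = R0 + s = 36 + 1.3088 = 37.3088
θ=307.4°: R = R0 + s = 36 + 6.5887 = 42.5887

θ=51°: 37.7516
θ=92.3°: 37.3088
θ=307.4°: 42.5887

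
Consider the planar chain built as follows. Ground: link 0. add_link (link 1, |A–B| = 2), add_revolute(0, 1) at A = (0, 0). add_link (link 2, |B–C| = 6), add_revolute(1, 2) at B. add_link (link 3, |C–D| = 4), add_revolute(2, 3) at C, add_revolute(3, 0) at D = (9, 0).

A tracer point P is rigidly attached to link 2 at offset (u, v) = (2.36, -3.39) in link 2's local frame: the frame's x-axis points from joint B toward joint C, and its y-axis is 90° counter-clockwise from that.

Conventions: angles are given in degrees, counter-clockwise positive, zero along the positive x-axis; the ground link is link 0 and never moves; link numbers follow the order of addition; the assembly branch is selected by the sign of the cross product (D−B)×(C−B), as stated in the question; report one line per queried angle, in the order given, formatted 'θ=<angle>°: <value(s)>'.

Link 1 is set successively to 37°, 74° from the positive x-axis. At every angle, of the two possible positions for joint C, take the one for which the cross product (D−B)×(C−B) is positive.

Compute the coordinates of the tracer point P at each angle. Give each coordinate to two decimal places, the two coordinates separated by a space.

A=(0,0), D=(9.00,0)
θ=37°: B = A + 2.00·(cos37°, sin37°) = (1.5973, 1.2036)
θ=37°: |BD| = 7.4999
θ=37°: circle(B,6.00) ∩ circle(D,4.00): a=5.0833, h=3.1875
θ=37°:   candidates: C₊=(7.1262,3.5340) cross=23.906; C₋=(6.1032,-2.7583) cross=-23.906
θ=37°:   branch + wants cross > 0 → take C=(7.1262,3.5340) (cross=23.906)
θ=37°: ex = (C−B)/|BC| = (0.9215,0.3884); ey = (-0.3884,0.9215)
θ=37°: P = B + 2.36·ex + -3.39·ey = (5.0886,-1.0036)
θ=74°: B = A + 2.00·(cos74°, sin74°) = (0.5513, 1.9225)
θ=74°: |BD| = 8.6647
θ=74°: circle(B,6.00) ∩ circle(D,4.00): a=5.4865, h=2.4287
θ=74°:   candidates: C₊=(6.4399,3.0734) cross=21.044; C₋=(5.3621,-1.6630) cross=-21.044
θ=74°:   branch + wants cross > 0 → take C=(6.4399,3.0734) (cross=21.044)
θ=74°: ex = (C−B)/|BC| = (0.9814,0.1918); ey = (-0.1918,0.9814)
θ=74°: P = B + 2.36·ex + -3.39·ey = (3.5177,-0.9519)

θ=37°: 5.09 -1.00
θ=74°: 3.52 -0.95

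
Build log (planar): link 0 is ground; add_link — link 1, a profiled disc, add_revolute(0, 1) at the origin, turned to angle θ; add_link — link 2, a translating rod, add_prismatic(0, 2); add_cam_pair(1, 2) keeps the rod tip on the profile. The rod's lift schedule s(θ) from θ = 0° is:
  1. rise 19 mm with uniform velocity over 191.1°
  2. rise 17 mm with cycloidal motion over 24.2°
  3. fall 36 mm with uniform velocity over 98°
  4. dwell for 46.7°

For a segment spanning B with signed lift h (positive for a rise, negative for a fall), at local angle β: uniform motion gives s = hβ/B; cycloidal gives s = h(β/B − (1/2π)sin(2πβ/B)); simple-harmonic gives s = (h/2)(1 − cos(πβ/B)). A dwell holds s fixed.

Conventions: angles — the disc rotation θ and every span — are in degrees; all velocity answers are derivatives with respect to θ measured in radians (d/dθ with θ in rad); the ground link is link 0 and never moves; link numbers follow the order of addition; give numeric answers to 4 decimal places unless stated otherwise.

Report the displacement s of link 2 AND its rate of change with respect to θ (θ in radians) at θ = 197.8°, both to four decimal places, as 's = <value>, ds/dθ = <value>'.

seg 1 [0°–191.1°] uniform, h=19: full span → s += 19 → s = 19.0000
seg 2 [191.1°–215.3°] cycloidal, h=17: θ=197.8° here. β=6.7, B=24.2. 17·(0.2769 − sin(2π·0.2769)/(2π)) = 2.0394 → s = 21.0394
velocity in seg [191.1°–215.3°] (cycloidal), θ in radians: β = 6.7° = 0.1169 rad, B = 24.2° = 0.4224 rad; ds/dθ = (h/B)(1 − cos(2πβ/B)) = (17/0.4224)(1 − cos(2π·0.2769)) = 47.009473 mm/rad

s = 21.0394, ds/dθ = 47.0095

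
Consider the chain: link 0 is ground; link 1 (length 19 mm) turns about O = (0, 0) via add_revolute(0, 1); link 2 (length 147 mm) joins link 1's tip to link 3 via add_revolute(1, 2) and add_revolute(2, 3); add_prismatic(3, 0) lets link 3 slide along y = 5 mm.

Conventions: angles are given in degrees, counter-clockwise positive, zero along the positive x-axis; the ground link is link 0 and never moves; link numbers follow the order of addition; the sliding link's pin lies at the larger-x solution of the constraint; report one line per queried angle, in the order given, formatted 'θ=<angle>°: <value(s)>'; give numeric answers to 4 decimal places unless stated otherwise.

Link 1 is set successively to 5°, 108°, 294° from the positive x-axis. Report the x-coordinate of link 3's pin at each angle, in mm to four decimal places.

geometry: r = 19 mm, L = 147 mm, e = 5 mm
θ=5°: crank pin P = (r cos θ, r sin θ) = (18.927699, 1.655959)
θ=5°: h = r sin θ − e = 1.655959 − 5 = -3.344041
θ=5°: x = r cos θ + √(L² − h²) = 18.927699 + 146.961959 = 165.889658
θ=108°: crank pin P = (r cos θ, r sin θ) = (-5.871323, 18.070074)
θ=108°: h = r sin θ − e = 18.070074 − 5 = 13.070074
θ=108°: x = r cos θ + √(L² − h²) = -5.871323 + 146.417803 = 140.546481
θ=294°: crank pin P = (r cos θ, r sin θ) = (7.727996, -17.357364)
θ=294°: h = r sin θ − e = -17.357364 − 5 = -22.357364
θ=294°: x = r cos θ + √(L² − h²) = 7.727996 + 145.289877 = 153.017873

θ=5°: 165.8897
θ=108°: 140.5465
θ=294°: 153.0179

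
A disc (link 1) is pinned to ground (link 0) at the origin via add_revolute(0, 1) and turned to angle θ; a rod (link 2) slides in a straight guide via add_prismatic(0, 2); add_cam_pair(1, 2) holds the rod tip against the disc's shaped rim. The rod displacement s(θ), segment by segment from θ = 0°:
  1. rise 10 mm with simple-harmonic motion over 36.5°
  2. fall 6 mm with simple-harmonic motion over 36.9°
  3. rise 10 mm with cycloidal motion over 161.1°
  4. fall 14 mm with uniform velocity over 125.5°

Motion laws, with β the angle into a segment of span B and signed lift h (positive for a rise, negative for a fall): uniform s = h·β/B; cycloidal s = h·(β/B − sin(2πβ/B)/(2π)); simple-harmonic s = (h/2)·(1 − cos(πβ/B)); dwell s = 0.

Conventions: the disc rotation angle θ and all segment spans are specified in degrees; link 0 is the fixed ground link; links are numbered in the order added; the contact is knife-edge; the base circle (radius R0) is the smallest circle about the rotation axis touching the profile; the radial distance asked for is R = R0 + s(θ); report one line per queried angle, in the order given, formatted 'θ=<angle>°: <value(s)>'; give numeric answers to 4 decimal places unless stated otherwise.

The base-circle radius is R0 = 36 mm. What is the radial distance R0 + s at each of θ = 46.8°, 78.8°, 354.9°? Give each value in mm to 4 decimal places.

segment 1 (0° to 36.5°, simple-harmonic, h = 10) is passed completely: s = 0.0000 + (10) = 10.0000
θ = 46.8° falls in segment 2 (36.5° to 73.4°, simple-harmonic, h = -6): β = 46.8 − 36.5 = 10.3°, B = 36.9°; Δs = -6/2·(1 − cos(π·0.2791)) = -1.0814; s = 10.0000 − 1.0814 = 8.9186
segment 2 (36.5° to 73.4°, simple-harmonic, h = -6) is passed completely: s = 10.0000 + (-6) = 4.0000
θ = 78.8° falls in segment 3 (73.4° to 234.5°, cycloidal, h = 10): β = 78.8 − 73.4 = 5.4°, B = 161.1°; Δs = 10·(0.0335 − sin(2π·0.0335)/(2π)) = 0.0025; s = 4.0000 + 0.0025 = 4.0025
segment 3 (73.4° to 234.5°, cycloidal, h = 10) is passed completely: s = 4.0000 + (10) = 14.0000
θ = 354.9° falls in segment 4 (234.5° to 360°, uniform, h = -14): β = 354.9 − 234.5 = 120.4°, B = 125.5°; Δs = -14·120.4/125.5 = -13.4311; s = 14.0000 − 13.4311 = 0.5689
θ=46.8°: R = R0 + s = 36 + 8.9186 = 44.9186
θ=78.8°: R = R0 + s = 36 + 4.0025 = 40.0025
θ=354.9°: R = R0 + s = 36 + 0.5689 = 36.5689

θ=46.8°: 44.9186
θ=78.8°: 40.0025
θ=354.9°: 36.5689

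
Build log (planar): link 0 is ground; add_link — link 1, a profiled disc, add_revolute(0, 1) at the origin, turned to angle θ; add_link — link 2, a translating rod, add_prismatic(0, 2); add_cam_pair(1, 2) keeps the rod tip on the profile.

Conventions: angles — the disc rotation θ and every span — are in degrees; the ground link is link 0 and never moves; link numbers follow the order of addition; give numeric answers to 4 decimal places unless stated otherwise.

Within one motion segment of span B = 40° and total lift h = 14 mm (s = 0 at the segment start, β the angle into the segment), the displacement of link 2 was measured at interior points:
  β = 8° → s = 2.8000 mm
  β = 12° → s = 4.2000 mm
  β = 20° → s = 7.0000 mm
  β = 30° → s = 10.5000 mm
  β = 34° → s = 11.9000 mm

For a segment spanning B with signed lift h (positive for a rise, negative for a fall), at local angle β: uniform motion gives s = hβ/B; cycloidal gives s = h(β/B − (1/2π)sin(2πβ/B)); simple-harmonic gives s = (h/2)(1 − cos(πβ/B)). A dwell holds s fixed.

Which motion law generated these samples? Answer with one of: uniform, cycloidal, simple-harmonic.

candidates at β/B = r: uniform s = h·r (linear in β); cycloidal s = h·(r − sin(2πr)/(2π)); simple-harmonic s = (h/2)(1 − cos(πr))
β=8°: printed 2.8000 | uniform 2.8000, cycloidal 0.6809, simple-harmonic 1.3369
β=12°: printed 4.2000 | uniform 4.2000, cycloidal 2.0809, simple-harmonic 2.8855
β=20°: printed 7.0000 | uniform 7.0000, cycloidal 7.0000, simple-harmonic 7.0000
β=30°: printed 10.5000 | uniform 10.5000, cycloidal 12.7282, simple-harmonic 11.9497
β=34°: printed 11.9000 | uniform 11.9000, cycloidal 13.7026, simple-harmonic 13.2370
only one law matches every sample → uniform

uniform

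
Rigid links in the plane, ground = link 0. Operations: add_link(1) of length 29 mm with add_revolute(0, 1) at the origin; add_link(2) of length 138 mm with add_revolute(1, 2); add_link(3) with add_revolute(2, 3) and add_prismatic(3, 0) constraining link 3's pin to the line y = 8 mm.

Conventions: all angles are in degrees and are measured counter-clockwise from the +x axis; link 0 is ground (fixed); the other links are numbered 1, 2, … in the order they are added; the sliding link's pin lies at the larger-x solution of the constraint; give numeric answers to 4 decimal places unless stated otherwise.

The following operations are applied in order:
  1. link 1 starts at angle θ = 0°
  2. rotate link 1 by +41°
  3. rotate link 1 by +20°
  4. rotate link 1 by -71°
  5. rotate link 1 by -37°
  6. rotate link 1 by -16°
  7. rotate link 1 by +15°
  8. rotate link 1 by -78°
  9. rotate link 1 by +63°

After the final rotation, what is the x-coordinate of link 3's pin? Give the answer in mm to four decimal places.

geometry: r = 29 mm, L = 138 mm, e = 8 mm; θ starts at 0°
rotate link 1 by +41°: θ ← 0° +41° = 41°
rotate link 1 by +20°: θ ← 41° +20° = 61°
rotate link 1 by -71°: θ ← 61° -71° = -10°
rotate link 1 by -37°: θ ← -10° -37° = -47°
rotate link 1 by -16°: θ ← -47° -16° = -63°
rotate link 1 by +15°: θ ← -63° +15° = -48°
rotate link 1 by -78°: θ ← -48° -78° = -126°
rotate link 1 by +63°: θ ← -126° +63° = -63°
crank pin P = (r cos θ, r sin θ) = (13.165724, -25.839189)
h = r sin θ − e = -25.839189 − 8 = -33.839189
x = r cos θ + √(L² − h²) = 13.165724 + 133.786805 = 146.952530

146.9525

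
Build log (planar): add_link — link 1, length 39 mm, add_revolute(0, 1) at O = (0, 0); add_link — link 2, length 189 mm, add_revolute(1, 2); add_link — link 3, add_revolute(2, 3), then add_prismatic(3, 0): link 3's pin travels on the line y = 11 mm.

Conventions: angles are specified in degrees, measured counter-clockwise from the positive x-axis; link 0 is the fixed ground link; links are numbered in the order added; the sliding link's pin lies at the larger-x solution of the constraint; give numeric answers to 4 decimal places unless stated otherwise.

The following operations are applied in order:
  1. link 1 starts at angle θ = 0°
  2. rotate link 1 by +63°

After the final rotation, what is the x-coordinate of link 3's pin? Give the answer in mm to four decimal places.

geometry: r = 39 mm, L = 189 mm, e = 11 mm; θ starts at 0°
rotate link 1 by +63°: θ ← 0° +63° = 63°
crank pin P = (r cos θ, r sin θ) = (17.705629, 34.749254)
h = r sin θ − e = 34.749254 − 11 = 23.749254
x = r cos θ + √(L² − h²) = 17.705629 + 187.501928 = 205.207557

205.2076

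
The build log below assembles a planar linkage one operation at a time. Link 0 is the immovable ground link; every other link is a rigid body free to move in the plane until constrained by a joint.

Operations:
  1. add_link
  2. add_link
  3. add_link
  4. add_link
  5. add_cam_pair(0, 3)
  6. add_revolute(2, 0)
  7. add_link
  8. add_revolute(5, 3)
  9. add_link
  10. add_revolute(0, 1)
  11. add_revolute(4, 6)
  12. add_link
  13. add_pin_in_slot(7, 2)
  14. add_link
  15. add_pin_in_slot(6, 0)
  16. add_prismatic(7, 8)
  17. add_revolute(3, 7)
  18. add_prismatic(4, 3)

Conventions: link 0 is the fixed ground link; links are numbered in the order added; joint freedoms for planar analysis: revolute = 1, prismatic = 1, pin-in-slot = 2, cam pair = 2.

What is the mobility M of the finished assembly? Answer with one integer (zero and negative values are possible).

ground; <1,0,0>
#1 <2,0,0>
#2 <3,0,0>
#3 <4,0,0>
#4 <5,0,0>
C:0↔3 J2 <5,0,1>
R:2↔0 J1 <5,1,1>
#5 <6,1,1>
R:5↔3 J1 <6,2,1>
#6 <7,2,1>
R:0↔1 J1 <7,3,1>
R:4↔6 J1 <7,4,1>
#7 <8,4,1>
PS:7↔2 J2 <8,4,2>
#8 <9,4,2>
PS:6↔0 J2 <9,4,3>
P:7↔8 J1 <9,5,3>
R:3↔7 J1 <9,6,3>
P:4↔3 J1 <9,7,3>
3×8 − 2×7 − 1×3 = 7

M = 7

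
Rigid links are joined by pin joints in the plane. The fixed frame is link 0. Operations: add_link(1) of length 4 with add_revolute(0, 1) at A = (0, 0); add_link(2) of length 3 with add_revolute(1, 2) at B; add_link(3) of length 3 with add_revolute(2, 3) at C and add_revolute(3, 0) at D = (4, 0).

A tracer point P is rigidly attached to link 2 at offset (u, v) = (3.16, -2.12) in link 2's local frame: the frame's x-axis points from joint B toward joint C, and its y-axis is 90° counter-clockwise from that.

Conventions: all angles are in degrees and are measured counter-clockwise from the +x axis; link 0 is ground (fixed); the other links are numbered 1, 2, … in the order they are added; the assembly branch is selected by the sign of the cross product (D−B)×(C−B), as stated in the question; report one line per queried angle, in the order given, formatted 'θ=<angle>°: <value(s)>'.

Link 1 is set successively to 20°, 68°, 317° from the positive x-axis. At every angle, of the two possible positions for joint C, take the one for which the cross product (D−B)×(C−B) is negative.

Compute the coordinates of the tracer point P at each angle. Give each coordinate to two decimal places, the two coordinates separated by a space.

A=(0,0), D=(4.00,0)
θ=20°: B = A + 4.00·(cos20°, sin20°) = (3.7588, 1.3681)
θ=20°: |BD| = 1.3892
θ=20°: circle(B,3.00) ∩ circle(D,3.00): a=0.6946, h=2.9185
θ=20°:   candidates: C₊=(6.7535,1.1908) cross=4.054; C₋=(1.0052,0.1773) cross=-4.054
θ=20°:   branch - wants cross < 0 → take C=(1.0052,0.1773) (cross=-4.054)
θ=20°: ex = (C−B)/|BC| = (-0.9178,-0.3969); ey = (0.3969,-0.9178)
θ=20°: P = B + 3.16·ex + -2.12·ey = (0.0169,2.0596)
θ=68°: B = A + 4.00·(cos68°, sin68°) = (1.4984, 3.7087)
θ=68°: |BD| = 4.4735
θ=68°: circle(B,3.00) ∩ circle(D,3.00): a=2.2368, h=1.9992
θ=68°:   candidates: C₊=(4.4066,2.9723) cross=8.944; C₋=(1.0918,0.7364) cross=-8.944
θ=68°:   branch - wants cross < 0 → take C=(1.0918,0.7364) (cross=-8.944)
θ=68°: ex = (C−B)/|BC| = (-0.1355,-0.9908); ey = (0.9908,-0.1355)
θ=68°: P = B + 3.16·ex + -2.12·ey = (-1.0303,0.8653)
θ=317°: B = A + 4.00·(cos317°, sin317°) = (2.9254, -2.7280)
θ=317°: |BD| = 2.9320
θ=317°: circle(B,3.00) ∩ circle(D,3.00): a=1.4660, h=2.6174
θ=317°:   candidates: C₊=(1.0274,-0.4047) cross=7.674; C₋=(5.8980,-2.3233) cross=-7.674
θ=317°:   branch - wants cross < 0 → take C=(5.8980,-2.3233) (cross=-7.674)
θ=317°: ex = (C−B)/|BC| = (0.9909,0.1349); ey = (-0.1349,0.9909)
θ=317°: P = B + 3.16·ex + -2.12·ey = (6.3425,-4.4023)

θ=20°: 0.02 2.06
θ=68°: -1.03 0.87
θ=317°: 6.34 -4.40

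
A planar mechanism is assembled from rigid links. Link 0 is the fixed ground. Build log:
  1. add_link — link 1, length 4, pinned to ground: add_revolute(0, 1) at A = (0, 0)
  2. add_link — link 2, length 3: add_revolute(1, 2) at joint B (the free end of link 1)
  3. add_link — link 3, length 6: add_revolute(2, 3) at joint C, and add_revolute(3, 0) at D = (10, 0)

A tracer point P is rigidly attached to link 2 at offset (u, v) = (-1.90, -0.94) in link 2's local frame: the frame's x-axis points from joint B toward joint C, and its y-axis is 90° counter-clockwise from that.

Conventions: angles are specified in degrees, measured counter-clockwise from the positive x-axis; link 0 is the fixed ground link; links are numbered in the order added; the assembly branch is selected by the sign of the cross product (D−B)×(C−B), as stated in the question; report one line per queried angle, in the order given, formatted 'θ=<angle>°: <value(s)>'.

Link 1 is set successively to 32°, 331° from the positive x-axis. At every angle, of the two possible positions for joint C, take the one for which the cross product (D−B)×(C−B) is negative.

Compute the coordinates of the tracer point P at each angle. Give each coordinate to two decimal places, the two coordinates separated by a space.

A=(0,0), D=(10.00,0)
θ=32°: B = A + 4.00·(cos32°, sin32°) = (3.3922, 2.1197)
θ=32°: |BD| = 6.9395
θ=32°: circle(B,3.00) ∩ circle(D,6.00): a=1.5243, h=2.5839
θ=32°:   candidates: C₊=(5.6329,4.1144) cross=17.931; C₋=(4.0544,-0.8063) cross=-17.931
θ=32°:   branch - wants cross < 0 → take C=(4.0544,-0.8063) (cross=-17.931)
θ=32°: ex = (C−B)/|BC| = (0.2207,-0.9753); ey = (0.9753,0.2207)
θ=32°: P = B + -1.90·ex + -0.94·ey = (2.0560,3.7653)
θ=331°: B = A + 4.00·(cos331°, sin331°) = (3.4985, -1.9392)
θ=331°: |BD| = 6.7846
θ=331°: circle(B,3.00) ∩ circle(D,6.00): a=1.4025, h=2.6520
θ=331°:   candidates: C₊=(4.0844,1.0030) cross=17.993; C₋=(5.6005,-4.0797) cross=-17.993
θ=331°:   branch - wants cross < 0 → take C=(5.6005,-4.0797) (cross=-17.993)
θ=331°: ex = (C−B)/|BC| = (0.7007,-0.7135); ey = (0.7135,0.7007)
θ=331°: P = B + -1.90·ex + -0.94·ey = (1.4965,-1.2422)

θ=32°: 2.06 3.77
θ=331°: 1.50 -1.24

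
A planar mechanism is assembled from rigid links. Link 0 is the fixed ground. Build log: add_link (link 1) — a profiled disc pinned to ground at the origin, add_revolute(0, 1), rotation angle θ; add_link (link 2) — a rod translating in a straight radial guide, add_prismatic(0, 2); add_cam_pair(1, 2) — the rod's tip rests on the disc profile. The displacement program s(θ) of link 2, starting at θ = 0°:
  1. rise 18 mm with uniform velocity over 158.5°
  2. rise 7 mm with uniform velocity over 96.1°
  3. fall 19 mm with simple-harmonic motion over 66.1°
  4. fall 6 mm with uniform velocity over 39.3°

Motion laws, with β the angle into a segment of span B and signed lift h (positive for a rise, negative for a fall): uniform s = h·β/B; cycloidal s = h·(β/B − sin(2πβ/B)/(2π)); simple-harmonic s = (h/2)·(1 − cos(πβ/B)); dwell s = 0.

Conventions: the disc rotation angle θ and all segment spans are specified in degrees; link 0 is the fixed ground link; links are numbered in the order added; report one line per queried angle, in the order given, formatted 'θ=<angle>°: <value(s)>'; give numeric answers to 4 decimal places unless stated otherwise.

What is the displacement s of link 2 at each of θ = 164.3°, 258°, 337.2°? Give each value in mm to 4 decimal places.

seg 1 [0°–158.5°] uniform, h=18: full span → s += 18 → s = 18.0000
seg 2 [158.5°–254.6°] uniform, h=7: θ=164.3° here. β=5.8, B=96.1. 7·5.8/96.1 = 0.4225 → s = 18.4225
seg 2 [158.5°–254.6°] uniform, h=7: full span → s += 7 → s = 25.0000
seg 3 [254.6°–320.7°] simple-harmonic, h=-19: θ=258° here. β=3.4, B=66.1. -19/2·(1 − cos(π·0.0514)) = -0.1238 → s = 24.8762
seg 3 [254.6°–320.7°] simple-harmonic, h=-19: full span → s += -19 → s = 6.0000
seg 4 [320.7°–360°] uniform, h=-6: θ=337.2° here. β=16.5, B=39.3. -6·16.5/39.3 = -2.5191 → s = 3.4809

θ=164.3°: 18.4225
θ=258°: 24.8762
θ=337.2°: 3.4809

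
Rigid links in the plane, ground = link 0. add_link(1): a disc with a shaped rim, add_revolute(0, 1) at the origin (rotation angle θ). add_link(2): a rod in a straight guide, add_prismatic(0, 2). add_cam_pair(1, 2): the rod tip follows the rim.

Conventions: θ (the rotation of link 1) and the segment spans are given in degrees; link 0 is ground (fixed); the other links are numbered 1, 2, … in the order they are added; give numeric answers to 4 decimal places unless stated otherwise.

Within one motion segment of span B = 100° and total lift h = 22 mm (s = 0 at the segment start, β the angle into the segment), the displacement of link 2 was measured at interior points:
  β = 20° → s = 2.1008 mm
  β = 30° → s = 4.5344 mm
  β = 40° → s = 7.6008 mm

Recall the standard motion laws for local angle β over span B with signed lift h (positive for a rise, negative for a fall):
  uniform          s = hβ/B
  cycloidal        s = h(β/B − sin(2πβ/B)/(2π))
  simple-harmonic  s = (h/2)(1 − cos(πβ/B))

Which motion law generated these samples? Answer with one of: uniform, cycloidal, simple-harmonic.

candidates at β/B = r: uniform s = h·r (linear in β); cycloidal s = h·(r − sin(2πr)/(2π)); simple-harmonic s = (h/2)(1 − cos(πr))
β=20°: printed 2.1008 | uniform 4.4000, cycloidal 1.0700, simple-harmonic 2.1008
β=30°: printed 4.5344 | uniform 6.6000, cycloidal 3.2700, simple-harmonic 4.5344
β=40°: printed 7.6008 | uniform 8.8000, cycloidal 6.7419, simple-harmonic 7.6008
only one law matches every sample → simple-harmonic

simple-harmonic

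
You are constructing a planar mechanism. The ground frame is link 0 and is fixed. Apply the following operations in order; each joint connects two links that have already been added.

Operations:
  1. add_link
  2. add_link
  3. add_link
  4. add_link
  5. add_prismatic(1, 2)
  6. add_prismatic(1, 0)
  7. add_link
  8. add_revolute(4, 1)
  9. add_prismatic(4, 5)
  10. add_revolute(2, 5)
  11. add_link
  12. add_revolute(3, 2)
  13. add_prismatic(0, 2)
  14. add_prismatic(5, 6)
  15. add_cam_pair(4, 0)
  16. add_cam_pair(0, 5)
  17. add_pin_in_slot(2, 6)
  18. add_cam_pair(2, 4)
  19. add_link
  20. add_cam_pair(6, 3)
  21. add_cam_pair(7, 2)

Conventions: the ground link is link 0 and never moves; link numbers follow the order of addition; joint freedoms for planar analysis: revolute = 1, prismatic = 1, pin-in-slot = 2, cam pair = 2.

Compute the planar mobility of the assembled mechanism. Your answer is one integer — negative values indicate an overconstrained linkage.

(L,J1,J2)=(1,0,0); link0 fixed
link1: (2,0,0)
link2: (3,0,0)
link3: (4,0,0)
link4: (5,0,0)
P 1-2 [J1]: (5,1,0)
P 1-0 [J1]: (5,2,0)
link5: (6,2,0)
R 4-1 [J1]: (6,3,0)
P 4-5 [J1]: (6,4,0)
R 2-5 [J1]: (6,5,0)
link6: (7,5,0)
R 3-2 [J1]: (7,6,0)
P 0-2 [J1]: (7,7,0)
P 5-6 [J1]: (7,8,0)
C 4-0 [J2]: (7,8,1)
C 0-5 [J2]: (7,8,2)
PS 2-6 [J2]: (7,8,3)
C 2-4 [J2]: (7,8,4)
link7: (8,8,4)
C 6-3 [J2]: (8,8,5)
C 7-2 [J2]: (8,8,6)
Grübler: 3·7 − 2·8 − 6 = -1

M = -1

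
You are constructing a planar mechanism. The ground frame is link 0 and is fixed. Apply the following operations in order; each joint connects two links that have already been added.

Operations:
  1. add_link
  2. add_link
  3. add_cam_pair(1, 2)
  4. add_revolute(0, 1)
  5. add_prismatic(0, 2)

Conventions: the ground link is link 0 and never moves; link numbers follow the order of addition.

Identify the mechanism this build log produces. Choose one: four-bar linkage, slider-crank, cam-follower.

links: 3 (incl. ground); joints: 1 revolute, 1 prismatic, 1 higher (cam) pair, forming one closed loop
3 links, revolute + prismatic + higher pair in one loop → cam-follower

cam-follower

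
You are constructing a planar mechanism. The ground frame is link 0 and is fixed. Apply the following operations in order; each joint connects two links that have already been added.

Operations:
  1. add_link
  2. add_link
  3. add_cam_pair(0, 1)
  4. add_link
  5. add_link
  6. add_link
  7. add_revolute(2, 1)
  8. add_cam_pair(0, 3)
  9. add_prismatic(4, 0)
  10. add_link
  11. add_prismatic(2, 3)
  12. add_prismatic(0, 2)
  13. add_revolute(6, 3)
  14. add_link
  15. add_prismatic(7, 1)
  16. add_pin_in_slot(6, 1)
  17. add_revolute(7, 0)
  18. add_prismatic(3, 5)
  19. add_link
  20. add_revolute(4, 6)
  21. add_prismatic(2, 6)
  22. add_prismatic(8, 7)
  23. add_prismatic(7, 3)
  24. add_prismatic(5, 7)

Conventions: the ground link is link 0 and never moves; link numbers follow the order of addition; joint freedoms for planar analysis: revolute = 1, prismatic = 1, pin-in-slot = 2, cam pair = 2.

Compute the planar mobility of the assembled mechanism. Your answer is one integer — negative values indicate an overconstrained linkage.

L=1 J1=0 J2=0
add link → L=2 J1=0 J2=0
add link → L=3 J1=0 J2=0
C@0,1 dof=2 J2 → L=3 J1=0 J2=1
add link → L=4 J1=0 J2=1
add link → L=5 J1=0 J2=1
add link → L=6 J1=0 J2=1
R@2,1 dof=1 J1 → L=6 J1=1 J2=1
C@0,3 dof=2 J2 → L=6 J1=1 J2=2
P@4,0 dof=1 J1 → L=6 J1=2 J2=2
add link → L=7 J1=2 J2=2
P@2,3 dof=1 J1 → L=7 J1=3 J2=2
P@0,2 dof=1 J1 → L=7 J1=4 J2=2
R@6,3 dof=1 J1 → L=7 J1=5 J2=2
add link → L=8 J1=5 J2=2
P@7,1 dof=1 J1 → L=8 J1=6 J2=2
PS@6,1 dof=2 J2 → L=8 J1=6 J2=3
R@7,0 dof=1 J1 → L=8 J1=7 J2=3
P@3,5 dof=1 J1 → L=8 J1=8 J2=3
add link → L=9 J1=8 J2=3
R@4,6 dof=1 J1 → L=9 J1=9 J2=3
P@2,6 dof=1 J1 → L=9 J1=10 J2=3
P@8,7 dof=1 J1 → L=9 J1=11 J2=3
P@7,3 dof=1 J1 → L=9 J1=12 J2=3
P@5,7 dof=1 J1 → L=9 J1=13 J2=3
M=3(L−1)−2J1−J2=3·8−2·13−3=-5

M = -5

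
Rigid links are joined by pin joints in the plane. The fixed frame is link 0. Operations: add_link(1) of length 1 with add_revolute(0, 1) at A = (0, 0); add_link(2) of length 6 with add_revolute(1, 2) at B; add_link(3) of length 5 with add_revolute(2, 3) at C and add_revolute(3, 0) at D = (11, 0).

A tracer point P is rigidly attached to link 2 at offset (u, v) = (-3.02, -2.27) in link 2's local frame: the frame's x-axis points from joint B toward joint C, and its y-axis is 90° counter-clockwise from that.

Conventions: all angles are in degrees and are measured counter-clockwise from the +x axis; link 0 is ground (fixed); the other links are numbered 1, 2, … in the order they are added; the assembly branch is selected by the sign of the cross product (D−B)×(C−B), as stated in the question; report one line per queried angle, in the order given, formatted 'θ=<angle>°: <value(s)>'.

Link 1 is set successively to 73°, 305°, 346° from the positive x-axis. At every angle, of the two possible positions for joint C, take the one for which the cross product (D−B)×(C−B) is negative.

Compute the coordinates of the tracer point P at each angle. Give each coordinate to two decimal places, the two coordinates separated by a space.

A=(0,0), D=(11.00,0)
θ=73°: B = A + 1.00·(cos73°, sin73°) = (0.2924, 0.9563)
θ=73°: |BD| = 10.7502
θ=73°: circle(B,6.00) ∩ circle(D,5.00): a=5.8867, h=1.1603
θ=73°:   candidates: C₊=(6.2590,1.5883) cross=12.473; C₋=(6.0526,-0.7231) cross=-12.473
θ=73°:   branch - wants cross < 0 → take C=(6.0526,-0.7231) (cross=-12.473)
θ=73°: ex = (C−B)/|BC| = (0.9600,-0.2799); ey = (0.2799,0.9600)
θ=73°: P = B + -3.02·ex + -2.27·ey = (-3.2423,-0.3777)
θ=305°: B = A + 1.00·(cos305°, sin305°) = (0.5736, -0.8192)
θ=305°: |BD| = 10.4586
θ=305°: circle(B,6.00) ∩ circle(D,5.00): a=5.7552, h=1.6965
θ=305°:   candidates: C₊=(6.1782,1.3229) cross=17.743; C₋=(6.4439,-2.0597) cross=-17.743
θ=305°:   branch - wants cross < 0 → take C=(6.4439,-2.0597) (cross=-17.743)
θ=305°: ex = (C−B)/|BC| = (0.9784,-0.2068); ey = (0.2068,0.9784)
θ=305°: P = B + -3.02·ex + -2.27·ey = (-2.8505,-2.4157)
θ=346°: B = A + 1.00·(cos346°, sin346°) = (0.9703, -0.2419)
θ=346°: |BD| = 10.0326
θ=346°: circle(B,6.00) ∩ circle(D,5.00): a=5.5645, h=2.2441
θ=346°:   candidates: C₊=(6.4791,2.1357) cross=22.514; C₋=(6.5873,-2.3512) cross=-22.514
θ=346°:   branch - wants cross < 0 → take C=(6.5873,-2.3512) (cross=-22.514)
θ=346°: ex = (C−B)/|BC| = (0.9362,-0.3515); ey = (0.3515,0.9362)
θ=346°: P = B + -3.02·ex + -2.27·ey = (-2.6550,-1.3054)

θ=73°: -3.24 -0.38
θ=305°: -2.85 -2.42
θ=346°: -2.65 -1.31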